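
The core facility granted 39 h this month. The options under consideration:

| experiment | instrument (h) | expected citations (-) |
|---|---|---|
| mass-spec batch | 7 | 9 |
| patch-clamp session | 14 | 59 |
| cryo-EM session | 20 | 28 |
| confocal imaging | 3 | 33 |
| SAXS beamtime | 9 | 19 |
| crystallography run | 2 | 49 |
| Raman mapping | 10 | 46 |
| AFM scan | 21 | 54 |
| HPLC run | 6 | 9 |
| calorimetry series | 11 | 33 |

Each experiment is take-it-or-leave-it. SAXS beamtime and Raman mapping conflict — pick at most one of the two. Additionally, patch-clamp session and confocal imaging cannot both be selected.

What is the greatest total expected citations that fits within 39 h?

Density check — crystallography run 24.50, confocal imaging 11.00, Raman mapping 4.60, patch-clamp session 4.21 are the best per h.
Best packing: patch-clamp session + crystallography run + Raman mapping + calorimetry series — 37 h, 187 total.
Every other selection either busts 39 h or breaks a pairing rule or fails to beat 187.

187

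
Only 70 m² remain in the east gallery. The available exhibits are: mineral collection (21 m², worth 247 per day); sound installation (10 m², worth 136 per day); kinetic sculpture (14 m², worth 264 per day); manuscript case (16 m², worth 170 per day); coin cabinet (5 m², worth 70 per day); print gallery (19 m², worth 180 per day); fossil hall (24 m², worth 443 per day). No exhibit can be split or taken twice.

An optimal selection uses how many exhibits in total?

4

Optimal total is 1090.
mineral collection + sound installation + kinetic sculpture + fossil hall hits 1090 at 69 m².
Every optimal selection uses 4 exhibits.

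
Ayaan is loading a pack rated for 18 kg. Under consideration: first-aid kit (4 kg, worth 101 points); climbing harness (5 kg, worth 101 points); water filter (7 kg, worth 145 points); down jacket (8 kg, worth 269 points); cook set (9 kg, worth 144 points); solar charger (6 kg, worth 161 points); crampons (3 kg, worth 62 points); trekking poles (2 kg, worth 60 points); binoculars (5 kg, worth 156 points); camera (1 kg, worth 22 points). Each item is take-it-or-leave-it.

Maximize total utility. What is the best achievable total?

548

Density check — down jacket 33.62, binoculars 31.20, trekking poles 30.00 are the best per kg.
A density-first pass picks down jacket + trekking poles + binoculars + camera — 507 at 16 kg.
Dropping trekking poles frees 2 kg; slotting in first-aid kit (4 kg) lifts the total to 548 at 18 kg.
Runner-up down jacket + crampons + trekking poles + binoculars tops out at 547.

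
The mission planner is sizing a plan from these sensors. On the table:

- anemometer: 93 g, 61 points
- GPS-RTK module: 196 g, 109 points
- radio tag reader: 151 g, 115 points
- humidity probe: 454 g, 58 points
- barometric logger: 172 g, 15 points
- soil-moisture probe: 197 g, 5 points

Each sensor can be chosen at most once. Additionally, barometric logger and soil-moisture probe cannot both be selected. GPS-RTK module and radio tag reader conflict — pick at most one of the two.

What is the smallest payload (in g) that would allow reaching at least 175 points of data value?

Minimise g subject to total data value ≥ 175.
anemometer + radio tag reader: 176 data value at 244 g.
Any bundle with less than 244 g falls short of 175.

244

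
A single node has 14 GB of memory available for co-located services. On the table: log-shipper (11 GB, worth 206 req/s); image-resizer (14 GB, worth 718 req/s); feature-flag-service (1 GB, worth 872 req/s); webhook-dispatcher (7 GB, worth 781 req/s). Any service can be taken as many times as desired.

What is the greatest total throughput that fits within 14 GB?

12208

Density check — feature-flag-service 872.00, webhook-dispatcher 111.57, image-resizer 51.29 are the best per GB.
Taking 14×feature-flag-service: 14 GB used, 12208 in throughput.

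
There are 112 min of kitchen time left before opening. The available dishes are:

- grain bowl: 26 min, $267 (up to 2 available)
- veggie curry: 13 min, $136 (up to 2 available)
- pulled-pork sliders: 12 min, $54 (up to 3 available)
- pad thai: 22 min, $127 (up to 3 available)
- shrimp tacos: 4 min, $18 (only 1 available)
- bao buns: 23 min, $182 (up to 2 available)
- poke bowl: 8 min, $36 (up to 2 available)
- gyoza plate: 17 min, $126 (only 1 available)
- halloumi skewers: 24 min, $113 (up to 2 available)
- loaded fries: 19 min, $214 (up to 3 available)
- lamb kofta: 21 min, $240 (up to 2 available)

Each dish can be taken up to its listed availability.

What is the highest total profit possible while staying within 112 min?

1258

The ratio ordering already packs tightly: veggie curry + 3×loaded fries + 2×lamb kofta, 112 min, 1258.
Nothing else within 112 min beats 1258.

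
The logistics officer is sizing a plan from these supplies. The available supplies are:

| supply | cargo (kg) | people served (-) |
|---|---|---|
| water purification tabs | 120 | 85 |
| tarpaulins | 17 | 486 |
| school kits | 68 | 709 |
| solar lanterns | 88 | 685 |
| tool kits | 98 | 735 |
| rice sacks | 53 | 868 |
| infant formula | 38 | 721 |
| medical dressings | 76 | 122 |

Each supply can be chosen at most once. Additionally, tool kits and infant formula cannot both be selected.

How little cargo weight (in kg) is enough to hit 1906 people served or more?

Look for the lowest-cargo combination reaching 1906.
tarpaulins + rice sacks + infant formula reaches 2075 using 108 kg.
No combination under 108 kg hits 1906.

108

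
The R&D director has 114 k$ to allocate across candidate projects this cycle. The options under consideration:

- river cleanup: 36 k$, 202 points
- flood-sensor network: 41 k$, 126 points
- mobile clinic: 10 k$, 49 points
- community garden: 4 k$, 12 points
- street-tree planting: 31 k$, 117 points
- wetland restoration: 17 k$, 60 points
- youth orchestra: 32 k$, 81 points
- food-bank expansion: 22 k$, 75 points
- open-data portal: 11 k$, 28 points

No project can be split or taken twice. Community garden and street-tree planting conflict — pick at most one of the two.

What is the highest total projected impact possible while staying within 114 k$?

471

By projected impact per k$: river cleanup 5.61, mobile clinic 4.90, street-tree planting 3.77, wetland restoration 3.53 lead.
Best packing: river cleanup + mobile clinic + street-tree planting + food-bank expansion + open-data portal — 110 k$, 471 total.
Next best is river cleanup + flood-sensor network + mobile clinic + community garden + food-bank expansion at 464 (113 k$) — short by 7.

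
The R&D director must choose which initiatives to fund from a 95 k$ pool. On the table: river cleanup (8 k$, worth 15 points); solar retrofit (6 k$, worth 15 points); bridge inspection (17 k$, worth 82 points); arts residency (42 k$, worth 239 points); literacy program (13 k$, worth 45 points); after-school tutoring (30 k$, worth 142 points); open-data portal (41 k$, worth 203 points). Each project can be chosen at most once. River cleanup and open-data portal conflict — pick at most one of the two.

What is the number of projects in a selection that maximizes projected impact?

Optimal total is 478.
One optimal bundle: solar retrofit + bridge inspection + arts residency + after-school tutoring (95 k$).
Any selection reaching 478 contains exactly 4 projects.

4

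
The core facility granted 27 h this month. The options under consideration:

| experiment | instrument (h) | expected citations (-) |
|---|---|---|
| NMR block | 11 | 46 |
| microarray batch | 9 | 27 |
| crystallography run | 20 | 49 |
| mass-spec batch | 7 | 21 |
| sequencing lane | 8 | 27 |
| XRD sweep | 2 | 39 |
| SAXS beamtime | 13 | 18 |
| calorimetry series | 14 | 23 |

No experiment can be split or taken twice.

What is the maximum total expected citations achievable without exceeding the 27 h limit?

114

Greedy by ratio would take NMR block + sequencing lane + XRD sweep: 21 h used, total 112.
Dropping NMR block frees 11 h; slotting in microarray batch + mass-spec batch (16 h) lifts the total to 114 at 26 h.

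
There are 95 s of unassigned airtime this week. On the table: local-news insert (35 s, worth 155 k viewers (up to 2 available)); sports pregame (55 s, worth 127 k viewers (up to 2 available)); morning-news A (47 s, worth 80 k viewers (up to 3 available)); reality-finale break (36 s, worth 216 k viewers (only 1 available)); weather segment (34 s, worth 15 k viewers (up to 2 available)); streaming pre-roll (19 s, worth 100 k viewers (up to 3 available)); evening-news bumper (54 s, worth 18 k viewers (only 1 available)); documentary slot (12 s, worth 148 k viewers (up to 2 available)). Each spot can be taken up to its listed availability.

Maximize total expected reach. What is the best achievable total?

667

Taking the top-ratio spots first gives reality-finale break + streaming pre-roll + 2×documentary slot for 612 (79 s).
The 19 s tied up in streaming pre-roll is better spent on local-news insert — total rises to 667 (95 s).
Nothing else within 95 s beats 667.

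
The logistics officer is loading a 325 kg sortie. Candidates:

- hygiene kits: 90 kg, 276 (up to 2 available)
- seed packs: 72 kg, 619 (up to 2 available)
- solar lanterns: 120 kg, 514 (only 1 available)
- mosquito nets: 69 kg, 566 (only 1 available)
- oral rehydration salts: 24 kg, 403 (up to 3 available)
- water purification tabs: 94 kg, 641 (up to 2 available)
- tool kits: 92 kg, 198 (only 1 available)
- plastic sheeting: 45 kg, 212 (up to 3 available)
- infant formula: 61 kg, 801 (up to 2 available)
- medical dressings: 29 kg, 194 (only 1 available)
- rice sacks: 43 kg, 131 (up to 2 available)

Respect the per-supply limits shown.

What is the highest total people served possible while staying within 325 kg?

Taking the top-ratio supplies first gives seed packs + 3×oral rehydration salts + 2×infant formula + medical dressings for 3624 (295 kg).
The 72 kg tied up in seed packs is better spent on water purification tabs — total rises to 3646 (317 kg).

3646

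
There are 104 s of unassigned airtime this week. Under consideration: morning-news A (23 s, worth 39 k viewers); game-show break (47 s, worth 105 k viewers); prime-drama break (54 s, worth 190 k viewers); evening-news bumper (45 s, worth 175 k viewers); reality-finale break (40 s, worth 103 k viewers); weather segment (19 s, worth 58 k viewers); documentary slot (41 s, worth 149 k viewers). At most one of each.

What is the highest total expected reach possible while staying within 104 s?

Filling by ratio: evening-news bumper + documentary slot for 324, with 18 s left unused.
Replace documentary slot with prime-drama break: the trade gains 41 net, giving 365 at 99 s.
No other feasible combination exceeds 365.

365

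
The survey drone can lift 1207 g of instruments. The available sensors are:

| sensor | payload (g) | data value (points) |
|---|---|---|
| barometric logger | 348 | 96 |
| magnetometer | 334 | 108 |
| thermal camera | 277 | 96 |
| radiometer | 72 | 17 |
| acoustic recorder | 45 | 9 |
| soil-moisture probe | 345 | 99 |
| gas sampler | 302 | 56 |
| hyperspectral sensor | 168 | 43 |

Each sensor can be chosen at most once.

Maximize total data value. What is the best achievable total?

363

Density check — thermal camera 0.35, magnetometer 0.32, soil-moisture probe 0.29 are the best per g.
The ratio ordering already packs tightly: magnetometer + thermal camera + radiometer + soil-moisture probe + hyperspectral sensor, 1196 g, 363.
Runner-up barometric logger + magnetometer + thermal camera + radiometer + hyperspectral sensor tops out at 360.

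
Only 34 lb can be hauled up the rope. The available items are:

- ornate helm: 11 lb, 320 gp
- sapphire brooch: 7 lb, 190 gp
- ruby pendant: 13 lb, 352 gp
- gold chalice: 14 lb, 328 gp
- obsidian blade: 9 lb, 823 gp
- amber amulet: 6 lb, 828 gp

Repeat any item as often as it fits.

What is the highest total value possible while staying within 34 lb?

4140

Ranking by ratio (value/lb): amber amulet 138.00, obsidian blade 91.44, ornate helm 29.09, sapphire brooch 27.14.
5×amber amulet uses 30 of the 34 lb and totals 4140.
The spare 4 lb is too small for any remaining item, and no exchange beats 4140.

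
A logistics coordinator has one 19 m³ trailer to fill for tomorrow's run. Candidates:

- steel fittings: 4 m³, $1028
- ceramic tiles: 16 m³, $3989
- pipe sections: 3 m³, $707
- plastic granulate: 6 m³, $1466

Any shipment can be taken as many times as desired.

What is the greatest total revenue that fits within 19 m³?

4819

4×steel fittings + pipe sections uses 19 of the 19 m³ and totals 4819.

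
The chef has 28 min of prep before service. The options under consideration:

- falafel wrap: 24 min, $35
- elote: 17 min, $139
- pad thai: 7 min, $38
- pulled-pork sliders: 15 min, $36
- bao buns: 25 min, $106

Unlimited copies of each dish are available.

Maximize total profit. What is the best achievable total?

Elote + pad thai uses 24 of the 28 min and totals 177.
No other feasible combination exceeds 177.

177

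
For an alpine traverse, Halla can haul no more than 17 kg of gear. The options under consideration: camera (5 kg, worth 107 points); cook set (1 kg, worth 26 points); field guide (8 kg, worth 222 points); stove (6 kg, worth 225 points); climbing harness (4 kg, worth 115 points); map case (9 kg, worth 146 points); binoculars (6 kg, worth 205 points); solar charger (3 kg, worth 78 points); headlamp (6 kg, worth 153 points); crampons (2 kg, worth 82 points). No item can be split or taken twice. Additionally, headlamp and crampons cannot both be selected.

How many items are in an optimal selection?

4

Optimal total is 590.
stove + binoculars + solar charger + crampons hits 590 at 17 kg.
All optima have 4 items.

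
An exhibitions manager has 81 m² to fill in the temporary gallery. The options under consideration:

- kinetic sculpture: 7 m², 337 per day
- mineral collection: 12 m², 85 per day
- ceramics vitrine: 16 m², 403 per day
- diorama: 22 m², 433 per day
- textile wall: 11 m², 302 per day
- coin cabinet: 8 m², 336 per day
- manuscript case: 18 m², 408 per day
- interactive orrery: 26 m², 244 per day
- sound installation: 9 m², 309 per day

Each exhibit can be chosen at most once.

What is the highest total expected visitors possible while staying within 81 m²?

2226

A density-first pass picks kinetic sculpture + mineral collection + ceramics vitrine + textile wall + coin cabinet + manuscript case + sound installation — 2180 at 81 m².
Dropping mineral collection and textile wall frees 23 m²; slotting in diorama (22 m²) lifts the total to 2226 at 80 m².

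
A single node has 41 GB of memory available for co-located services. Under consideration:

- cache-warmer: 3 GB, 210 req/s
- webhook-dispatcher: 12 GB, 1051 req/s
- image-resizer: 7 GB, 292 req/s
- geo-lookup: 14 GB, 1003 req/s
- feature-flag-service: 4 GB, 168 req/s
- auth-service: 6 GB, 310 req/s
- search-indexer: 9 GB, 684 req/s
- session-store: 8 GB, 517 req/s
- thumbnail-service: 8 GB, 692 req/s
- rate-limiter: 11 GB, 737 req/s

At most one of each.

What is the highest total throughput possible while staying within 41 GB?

3164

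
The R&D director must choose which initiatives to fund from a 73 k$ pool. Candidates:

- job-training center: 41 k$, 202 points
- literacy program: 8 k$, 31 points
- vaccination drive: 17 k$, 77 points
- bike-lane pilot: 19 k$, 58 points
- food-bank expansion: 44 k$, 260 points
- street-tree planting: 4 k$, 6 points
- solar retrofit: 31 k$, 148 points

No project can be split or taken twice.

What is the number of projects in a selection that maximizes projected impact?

4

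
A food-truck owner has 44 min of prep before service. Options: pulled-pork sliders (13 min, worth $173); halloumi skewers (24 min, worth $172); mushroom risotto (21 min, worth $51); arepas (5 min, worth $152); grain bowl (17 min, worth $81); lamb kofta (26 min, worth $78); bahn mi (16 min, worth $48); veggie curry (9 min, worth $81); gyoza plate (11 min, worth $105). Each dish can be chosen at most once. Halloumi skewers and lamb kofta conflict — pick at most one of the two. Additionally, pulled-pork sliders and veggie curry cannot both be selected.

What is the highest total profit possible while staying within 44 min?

Pulled-pork sliders + halloumi skewers + arepas uses 42 of the 44 min and totals 497.

497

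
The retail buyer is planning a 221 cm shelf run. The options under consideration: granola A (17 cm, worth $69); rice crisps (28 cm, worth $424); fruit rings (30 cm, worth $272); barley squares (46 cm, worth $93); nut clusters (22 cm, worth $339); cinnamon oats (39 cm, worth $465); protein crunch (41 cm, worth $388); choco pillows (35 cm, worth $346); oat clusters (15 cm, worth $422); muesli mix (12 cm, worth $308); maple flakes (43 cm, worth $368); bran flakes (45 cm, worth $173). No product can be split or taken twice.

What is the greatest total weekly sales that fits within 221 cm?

2783

The ratio heuristic lands on granola A + rice crisps + nut clusters + cinnamon oats + protein crunch + choco pillows + oat clusters + muesli mix (2761) but leaves 12 cm idle.
The 35 cm tied up in choco pillows is better spent on maple flakes — total rises to 2783 (217 cm).
Every other selection either busts 221 cm or fails to beat 2783.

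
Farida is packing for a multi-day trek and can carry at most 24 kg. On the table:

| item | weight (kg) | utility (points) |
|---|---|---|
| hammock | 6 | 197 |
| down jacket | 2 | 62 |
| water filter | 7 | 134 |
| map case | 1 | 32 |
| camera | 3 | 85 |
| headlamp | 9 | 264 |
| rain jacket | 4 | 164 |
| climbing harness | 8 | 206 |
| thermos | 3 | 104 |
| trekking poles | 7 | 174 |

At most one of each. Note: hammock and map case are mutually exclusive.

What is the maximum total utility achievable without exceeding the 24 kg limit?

Best packing: hammock + down jacket + headlamp + rain jacket + thermos — 24 kg, 791 total.
The closest alternative, hammock + down jacket + camera + headlamp + rain jacket, reaches only 772.

791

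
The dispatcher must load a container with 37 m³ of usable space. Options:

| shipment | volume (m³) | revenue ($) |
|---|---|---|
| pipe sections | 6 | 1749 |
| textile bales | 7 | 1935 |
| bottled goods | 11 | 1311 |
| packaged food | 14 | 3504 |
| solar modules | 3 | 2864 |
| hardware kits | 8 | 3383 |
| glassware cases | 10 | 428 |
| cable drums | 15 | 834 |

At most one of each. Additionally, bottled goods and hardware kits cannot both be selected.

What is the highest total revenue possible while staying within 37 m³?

11686

Best packing: textile bales + packaged food + solar modules + hardware kits — 32 m³, 11686 total.
No other feasible combination exceeds 11686.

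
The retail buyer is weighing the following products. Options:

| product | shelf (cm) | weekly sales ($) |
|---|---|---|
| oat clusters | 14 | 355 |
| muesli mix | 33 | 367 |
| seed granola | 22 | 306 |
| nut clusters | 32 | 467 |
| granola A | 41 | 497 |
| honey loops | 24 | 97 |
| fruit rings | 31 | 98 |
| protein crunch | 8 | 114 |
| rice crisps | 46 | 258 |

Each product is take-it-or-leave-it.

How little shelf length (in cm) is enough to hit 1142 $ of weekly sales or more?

76

Need the lightest bundle worth ≥ 1142.
oat clusters + seed granola + nut clusters + protein crunch: 1242 weekly sales at 76 cm.
Any bundle with less than 76 cm falls short of 1142.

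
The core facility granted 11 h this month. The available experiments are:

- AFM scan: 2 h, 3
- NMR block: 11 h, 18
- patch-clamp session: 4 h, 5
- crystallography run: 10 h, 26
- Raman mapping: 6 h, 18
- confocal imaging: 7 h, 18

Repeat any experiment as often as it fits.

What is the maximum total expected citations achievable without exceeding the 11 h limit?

26

The ratio heuristic lands on 2×AFM scan + Raman mapping (24) but leaves 1 h idle.
Replace 2×AFM scan and Raman mapping with crystallography run: the trade gains 2 net, giving 26 at 10 h.
The spare 1 h is too small for any remaining experiment, and no exchange beats 26.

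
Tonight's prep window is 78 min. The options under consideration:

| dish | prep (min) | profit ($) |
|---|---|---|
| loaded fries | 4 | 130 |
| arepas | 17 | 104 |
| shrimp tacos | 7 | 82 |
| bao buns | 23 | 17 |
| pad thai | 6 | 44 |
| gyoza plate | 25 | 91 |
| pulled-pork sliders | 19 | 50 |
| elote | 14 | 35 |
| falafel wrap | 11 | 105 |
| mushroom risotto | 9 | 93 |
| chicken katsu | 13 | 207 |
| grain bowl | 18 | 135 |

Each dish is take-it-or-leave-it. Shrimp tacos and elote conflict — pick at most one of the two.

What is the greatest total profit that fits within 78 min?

818

Filling by ratio: loaded fries + shrimp tacos + pad thai + falafel wrap + mushroom risotto + chicken katsu + grain bowl for 796, with 10 min left unused.
Replace shrimp tacos with arepas: the trade gains 22 net, giving 818 at 78 min.
No other feasible combination exceeds 818.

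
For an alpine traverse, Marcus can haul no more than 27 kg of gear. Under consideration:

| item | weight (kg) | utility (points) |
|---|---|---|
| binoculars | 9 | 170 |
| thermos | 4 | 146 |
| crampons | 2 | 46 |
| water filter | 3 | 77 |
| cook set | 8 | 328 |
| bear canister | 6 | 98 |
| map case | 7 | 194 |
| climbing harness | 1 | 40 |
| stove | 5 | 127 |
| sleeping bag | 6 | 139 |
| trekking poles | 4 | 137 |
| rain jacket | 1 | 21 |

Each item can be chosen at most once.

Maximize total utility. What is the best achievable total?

922

By utility per kg: cook set 41.00, climbing harness 40.00, thermos 36.50 lead.
Thermos + water filter + cook set + map case + climbing harness + trekking poles uses 27 of the 27 kg and totals 922.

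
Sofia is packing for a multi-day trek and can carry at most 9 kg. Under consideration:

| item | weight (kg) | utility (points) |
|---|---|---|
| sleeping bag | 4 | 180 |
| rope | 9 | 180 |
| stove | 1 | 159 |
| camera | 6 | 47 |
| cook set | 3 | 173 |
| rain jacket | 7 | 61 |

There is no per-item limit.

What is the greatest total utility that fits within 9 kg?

Density check — stove 159.00, cook set 57.67, sleeping bag 45.00, rope 20.00 are the best per kg.
The ratio ordering already packs tightly: 9×stove, 9 kg, 1431.
Nothing else within 9 kg beats 1431.

1431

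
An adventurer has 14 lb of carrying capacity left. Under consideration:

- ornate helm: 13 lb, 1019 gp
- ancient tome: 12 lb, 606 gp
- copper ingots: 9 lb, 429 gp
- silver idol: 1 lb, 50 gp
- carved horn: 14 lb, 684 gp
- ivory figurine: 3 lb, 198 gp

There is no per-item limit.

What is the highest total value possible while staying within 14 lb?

Density check — ornate helm 78.38, ivory figurine 66.00, ancient tome 50.50 are the best per lb.
Taking ornate helm + silver idol: 14 lb used, 1069 in value.

1069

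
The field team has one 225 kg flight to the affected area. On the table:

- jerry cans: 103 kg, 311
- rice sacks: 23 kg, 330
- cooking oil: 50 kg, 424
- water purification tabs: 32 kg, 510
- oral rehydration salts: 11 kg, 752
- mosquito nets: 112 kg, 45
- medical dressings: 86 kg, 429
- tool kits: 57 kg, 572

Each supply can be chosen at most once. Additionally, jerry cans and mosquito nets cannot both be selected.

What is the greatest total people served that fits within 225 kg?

Greedy by ratio would take rice sacks + cooking oil + water purification tabs + oral rehydration salts + tool kits: 173 kg used, total 2588.
The 50 kg tied up in cooking oil is better spent on medical dressings — total rises to 2593 (209 kg).
The spare 16 kg is too small for any remaining supply, and no feasible exchange beats 2593.

2593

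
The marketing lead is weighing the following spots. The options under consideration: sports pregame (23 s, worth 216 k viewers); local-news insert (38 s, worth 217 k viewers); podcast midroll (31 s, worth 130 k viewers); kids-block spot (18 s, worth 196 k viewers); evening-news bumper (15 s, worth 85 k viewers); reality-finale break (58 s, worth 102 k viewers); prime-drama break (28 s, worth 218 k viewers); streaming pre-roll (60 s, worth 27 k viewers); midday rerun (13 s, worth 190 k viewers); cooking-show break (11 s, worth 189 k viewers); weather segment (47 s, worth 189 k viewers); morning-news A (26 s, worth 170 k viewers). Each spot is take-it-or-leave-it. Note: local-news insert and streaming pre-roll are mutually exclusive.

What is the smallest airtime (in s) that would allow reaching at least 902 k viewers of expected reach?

91

Look for the lowest-airtime combination reaching 902.
sports pregame + kids-block spot + midday rerun + cooking-show break + morning-news A reaches 961 using 91 s.
Any bundle with less than 91 s falls short of 902.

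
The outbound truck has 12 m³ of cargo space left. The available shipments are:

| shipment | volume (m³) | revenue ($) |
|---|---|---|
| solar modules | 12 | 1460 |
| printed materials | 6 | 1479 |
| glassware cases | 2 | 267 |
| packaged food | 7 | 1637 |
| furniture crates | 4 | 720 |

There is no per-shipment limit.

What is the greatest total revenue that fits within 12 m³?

2958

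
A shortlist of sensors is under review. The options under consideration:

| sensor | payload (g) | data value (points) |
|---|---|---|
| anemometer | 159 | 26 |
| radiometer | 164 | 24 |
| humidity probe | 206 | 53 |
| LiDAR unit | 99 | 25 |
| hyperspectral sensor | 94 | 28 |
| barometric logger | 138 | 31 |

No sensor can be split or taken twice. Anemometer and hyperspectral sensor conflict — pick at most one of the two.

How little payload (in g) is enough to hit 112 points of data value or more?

438

Minimise g subject to total data value ≥ 112.
humidity probe + hyperspectral sensor + barometric logger: 112 data value at 438 g.
No combination under 438 g hits 112.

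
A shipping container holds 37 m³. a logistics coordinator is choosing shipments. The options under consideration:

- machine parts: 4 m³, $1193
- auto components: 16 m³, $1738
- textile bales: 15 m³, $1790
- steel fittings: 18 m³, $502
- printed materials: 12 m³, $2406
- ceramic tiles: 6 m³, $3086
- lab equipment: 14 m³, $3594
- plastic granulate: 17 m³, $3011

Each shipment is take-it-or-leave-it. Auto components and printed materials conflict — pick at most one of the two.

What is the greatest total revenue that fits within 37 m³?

10279

Density check — ceramic tiles 514.33, machine parts 298.25, lab equipment 256.71 are the best per m³.
Taking machine parts + printed materials + ceramic tiles + lab equipment: 36 m³ used, 10279 in revenue.
Every other selection either busts 37 m³ or breaks a pairing rule or fails to beat 10279.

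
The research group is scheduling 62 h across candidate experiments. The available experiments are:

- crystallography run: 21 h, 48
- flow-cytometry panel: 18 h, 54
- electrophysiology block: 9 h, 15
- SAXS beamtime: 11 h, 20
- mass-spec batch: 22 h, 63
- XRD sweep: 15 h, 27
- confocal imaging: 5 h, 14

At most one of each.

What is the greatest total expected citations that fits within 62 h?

Ranking by ratio (expected citations/h): flow-cytometry panel 3.00, mass-spec batch 2.86, confocal imaging 2.80.
Taking the top-ratio experiments first gives flow-cytometry panel + SAXS beamtime + mass-spec batch + confocal imaging for 151 (56 h).
Replace SAXS beamtime and confocal imaging with crystallography run: the trade gains 14 net, giving 165 at 61 h.
Next best is flow-cytometry panel + mass-spec batch + XRD sweep + confocal imaging at 158 (60 h) — short by 7.

165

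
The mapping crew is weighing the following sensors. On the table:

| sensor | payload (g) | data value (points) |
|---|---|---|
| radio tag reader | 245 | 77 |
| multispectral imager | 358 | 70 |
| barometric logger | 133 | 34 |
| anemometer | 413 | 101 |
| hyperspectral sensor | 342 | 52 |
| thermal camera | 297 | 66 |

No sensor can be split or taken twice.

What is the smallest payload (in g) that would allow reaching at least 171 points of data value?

658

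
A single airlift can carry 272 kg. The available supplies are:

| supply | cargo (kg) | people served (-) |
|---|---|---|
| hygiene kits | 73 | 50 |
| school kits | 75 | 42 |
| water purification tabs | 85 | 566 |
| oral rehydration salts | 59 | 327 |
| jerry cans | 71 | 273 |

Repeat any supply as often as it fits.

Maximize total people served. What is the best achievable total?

By people served per kg: water purification tabs 6.66, oral rehydration salts 5.54, jerry cans 3.85, hygiene kits 0.68 lead.
Taking 3×water purification tabs: 255 kg used, 1698 in people served.
Nothing else within 272 kg beats 1698.

1698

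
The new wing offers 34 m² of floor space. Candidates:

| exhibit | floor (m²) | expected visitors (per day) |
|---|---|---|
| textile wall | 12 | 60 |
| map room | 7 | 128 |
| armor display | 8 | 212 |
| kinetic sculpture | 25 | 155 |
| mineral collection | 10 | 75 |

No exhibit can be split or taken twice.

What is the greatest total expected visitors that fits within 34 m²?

415

Ranking by ratio (expected visitors/m²): armor display 26.50, map room 18.29, mineral collection 7.50.
Taking map room + armor display + mineral collection: 25 m² used, 415 in expected visitors.
Runner-up textile wall + map room + armor display tops out at 400.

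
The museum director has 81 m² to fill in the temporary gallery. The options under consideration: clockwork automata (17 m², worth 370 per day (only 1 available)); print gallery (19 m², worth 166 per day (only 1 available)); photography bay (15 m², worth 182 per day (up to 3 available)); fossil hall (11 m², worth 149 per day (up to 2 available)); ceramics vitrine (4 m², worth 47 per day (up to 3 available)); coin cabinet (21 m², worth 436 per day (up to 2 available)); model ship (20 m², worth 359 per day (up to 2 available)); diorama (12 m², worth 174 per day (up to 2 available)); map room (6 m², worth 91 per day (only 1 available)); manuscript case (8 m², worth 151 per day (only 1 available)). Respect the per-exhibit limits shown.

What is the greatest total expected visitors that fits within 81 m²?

A density-first pass picks clockwork automata + 2×ceramics vitrine + 2×coin cabinet + map room + manuscript case — 1578 at 81 m².
Replace 2×ceramics vitrine and map room and manuscript case with model ship: the trade gains 23 net, giving 1601 at 79 m².
The spare 2 m² is too small for any remaining exhibit, and no exchange beats 1601.

1601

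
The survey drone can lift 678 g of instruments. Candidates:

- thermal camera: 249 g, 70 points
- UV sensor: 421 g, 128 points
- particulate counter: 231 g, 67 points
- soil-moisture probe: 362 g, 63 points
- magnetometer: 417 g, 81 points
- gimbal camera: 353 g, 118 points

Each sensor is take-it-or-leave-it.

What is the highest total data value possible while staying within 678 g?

198

The ratio heuristic lands on particulate counter + gimbal camera (185) but leaves 94 g idle.
Replace particulate counter and gimbal camera with thermal camera + UV sensor: the trade gains 13 net, giving 198 at 670 g.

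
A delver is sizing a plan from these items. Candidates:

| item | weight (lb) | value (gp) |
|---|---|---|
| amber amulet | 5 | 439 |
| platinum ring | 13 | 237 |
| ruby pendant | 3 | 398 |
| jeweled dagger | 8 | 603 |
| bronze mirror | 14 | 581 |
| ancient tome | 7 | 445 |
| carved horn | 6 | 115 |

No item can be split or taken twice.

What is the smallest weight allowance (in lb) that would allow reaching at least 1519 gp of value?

22

Minimise lb subject to total value ≥ 1519.
amber amulet + ruby pendant + jeweled dagger + carved horn: 1555 value at 22 lb.
No combination under 22 lb hits 1519.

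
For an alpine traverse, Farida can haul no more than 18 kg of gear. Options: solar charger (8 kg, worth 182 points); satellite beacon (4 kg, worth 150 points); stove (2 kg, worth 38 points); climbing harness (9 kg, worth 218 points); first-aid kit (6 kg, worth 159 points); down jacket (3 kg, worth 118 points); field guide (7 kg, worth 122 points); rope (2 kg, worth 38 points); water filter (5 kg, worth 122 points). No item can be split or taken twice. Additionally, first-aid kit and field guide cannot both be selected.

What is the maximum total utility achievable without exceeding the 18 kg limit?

The ratio ordering already packs tightly: satellite beacon + first-aid kit + down jacket + water filter, 18 kg, 549.
Runner-up satellite beacon + stove + climbing harness + down jacket tops out at 524.

549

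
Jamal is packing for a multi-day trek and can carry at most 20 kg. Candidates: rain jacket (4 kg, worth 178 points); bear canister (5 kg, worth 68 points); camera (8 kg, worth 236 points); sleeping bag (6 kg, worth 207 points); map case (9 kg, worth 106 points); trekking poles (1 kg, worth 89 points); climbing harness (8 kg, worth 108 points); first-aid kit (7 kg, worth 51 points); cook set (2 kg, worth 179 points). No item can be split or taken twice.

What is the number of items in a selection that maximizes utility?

The maximum utility within 20 kg is 800.
One optimal bundle: rain jacket + camera + sleeping bag + cook set (20 kg).
Any selection reaching 800 contains exactly 4 items.

4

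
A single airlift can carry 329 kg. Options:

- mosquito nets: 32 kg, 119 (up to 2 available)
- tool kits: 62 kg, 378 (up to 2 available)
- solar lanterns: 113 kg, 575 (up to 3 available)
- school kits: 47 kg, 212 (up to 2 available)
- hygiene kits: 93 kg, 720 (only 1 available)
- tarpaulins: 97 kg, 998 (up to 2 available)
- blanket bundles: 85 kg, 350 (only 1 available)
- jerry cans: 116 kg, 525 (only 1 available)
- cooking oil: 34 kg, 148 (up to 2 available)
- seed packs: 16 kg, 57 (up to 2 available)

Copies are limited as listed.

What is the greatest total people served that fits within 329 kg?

Hygiene kits + 2×tarpaulins + cooking oil uses 321 of the 329 kg and totals 2864.

2864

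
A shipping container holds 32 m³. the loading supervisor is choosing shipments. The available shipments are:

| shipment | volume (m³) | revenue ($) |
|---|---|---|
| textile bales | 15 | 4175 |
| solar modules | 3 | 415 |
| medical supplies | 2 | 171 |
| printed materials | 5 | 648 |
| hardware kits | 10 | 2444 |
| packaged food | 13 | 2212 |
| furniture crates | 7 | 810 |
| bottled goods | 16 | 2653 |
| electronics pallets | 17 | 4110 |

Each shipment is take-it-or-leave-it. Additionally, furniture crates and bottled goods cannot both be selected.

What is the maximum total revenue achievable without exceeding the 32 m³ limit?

8285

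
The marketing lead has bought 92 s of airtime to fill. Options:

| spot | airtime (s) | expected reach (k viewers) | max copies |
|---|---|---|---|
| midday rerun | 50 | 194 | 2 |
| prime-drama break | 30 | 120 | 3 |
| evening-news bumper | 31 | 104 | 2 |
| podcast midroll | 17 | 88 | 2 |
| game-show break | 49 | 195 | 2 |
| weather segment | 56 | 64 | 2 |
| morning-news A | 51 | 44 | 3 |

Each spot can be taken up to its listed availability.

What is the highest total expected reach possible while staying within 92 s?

Density check — podcast midroll 5.18, prime-drama break 4.00, game-show break 3.98, midday rerun 3.88 are the best per s.
Filling by ratio: prime-drama break + 2×podcast midroll for 296, with 28 s left unused.
The 30 s tied up in prime-drama break is better spent on game-show break — total rises to 371 (83 s).
The spare 9 s is too small for any remaining spot, and no exchange beats 371.

371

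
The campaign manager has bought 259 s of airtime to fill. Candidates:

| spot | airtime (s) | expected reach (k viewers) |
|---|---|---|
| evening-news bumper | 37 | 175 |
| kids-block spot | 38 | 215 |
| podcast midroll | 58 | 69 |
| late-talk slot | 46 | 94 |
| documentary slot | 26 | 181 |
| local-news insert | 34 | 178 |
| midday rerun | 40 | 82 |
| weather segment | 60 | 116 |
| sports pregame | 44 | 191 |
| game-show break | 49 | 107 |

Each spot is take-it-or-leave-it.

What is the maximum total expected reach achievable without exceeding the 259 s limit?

1056

A density-first pass picks evening-news bumper + kids-block spot + documentary slot + local-news insert + sports pregame + game-show break — 1047 at 228 s.
Dropping game-show break frees 49 s; slotting in weather segment (60 s) lifts the total to 1056 at 239 s.
That's the maximum — no swap from here does better than 1056.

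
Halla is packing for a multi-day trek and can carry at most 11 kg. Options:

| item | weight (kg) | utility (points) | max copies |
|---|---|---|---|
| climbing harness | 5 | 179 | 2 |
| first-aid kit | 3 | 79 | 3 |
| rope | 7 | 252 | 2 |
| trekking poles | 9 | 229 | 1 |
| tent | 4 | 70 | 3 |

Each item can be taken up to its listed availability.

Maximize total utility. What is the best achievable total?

Density check — rope 36.00, climbing harness 35.80, first-aid kit 26.33 are the best per kg.
Filling by ratio: first-aid kit + rope for 331, with 1 kg left unused.
The 10 kg tied up in first-aid kit and rope is better spent on 2×climbing harness — total rises to 358 (10 kg).
Every other selection either busts 11 kg or exceeds an availability limit or fails to beat 358.

358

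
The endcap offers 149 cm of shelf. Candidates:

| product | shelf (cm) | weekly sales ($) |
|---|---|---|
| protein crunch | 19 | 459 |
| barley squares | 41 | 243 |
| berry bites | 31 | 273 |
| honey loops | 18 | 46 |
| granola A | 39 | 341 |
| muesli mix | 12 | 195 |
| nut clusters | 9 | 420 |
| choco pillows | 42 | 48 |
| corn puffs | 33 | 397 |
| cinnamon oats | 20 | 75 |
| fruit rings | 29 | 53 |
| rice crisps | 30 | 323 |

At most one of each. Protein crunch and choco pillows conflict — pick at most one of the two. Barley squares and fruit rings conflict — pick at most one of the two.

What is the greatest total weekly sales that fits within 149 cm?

2135

A density-first pass picks protein crunch + berry bites + muesli mix + nut clusters + corn puffs + rice crisps — 2067 at 134 cm.
Dropping berry bites frees 31 cm; slotting in granola A (39 cm) lifts the total to 2135 at 142 cm.
An exhaustive check of the 4096 subsets confirms 2135.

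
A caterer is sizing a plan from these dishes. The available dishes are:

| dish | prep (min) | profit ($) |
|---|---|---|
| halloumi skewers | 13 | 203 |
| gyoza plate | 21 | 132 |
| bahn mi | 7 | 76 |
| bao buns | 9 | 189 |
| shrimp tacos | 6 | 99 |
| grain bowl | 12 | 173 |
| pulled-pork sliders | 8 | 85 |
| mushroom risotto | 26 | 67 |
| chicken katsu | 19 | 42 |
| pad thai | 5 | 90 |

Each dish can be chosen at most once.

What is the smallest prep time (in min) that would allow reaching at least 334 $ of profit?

Minimise min subject to total profit ≥ 334.
bao buns + shrimp tacos + pad thai reaches 378 using 20 min.
Any bundle with less than 20 min falls short of 334.

20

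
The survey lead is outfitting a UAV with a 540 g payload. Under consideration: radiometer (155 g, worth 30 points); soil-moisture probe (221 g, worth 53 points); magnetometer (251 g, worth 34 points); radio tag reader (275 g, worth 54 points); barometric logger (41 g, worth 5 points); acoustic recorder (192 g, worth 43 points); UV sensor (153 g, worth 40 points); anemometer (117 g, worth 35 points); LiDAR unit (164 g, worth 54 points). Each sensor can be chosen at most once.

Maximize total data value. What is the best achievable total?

147

Greedy by ratio would take barometric logger + UV sensor + anemometer + LiDAR unit: 475 g used, total 134.
Dropping barometric logger and anemometer frees 158 g; slotting in soil-moisture probe (221 g) lifts the total to 147 at 538 g.
Every other selection either busts 540 g or fails to beat 147.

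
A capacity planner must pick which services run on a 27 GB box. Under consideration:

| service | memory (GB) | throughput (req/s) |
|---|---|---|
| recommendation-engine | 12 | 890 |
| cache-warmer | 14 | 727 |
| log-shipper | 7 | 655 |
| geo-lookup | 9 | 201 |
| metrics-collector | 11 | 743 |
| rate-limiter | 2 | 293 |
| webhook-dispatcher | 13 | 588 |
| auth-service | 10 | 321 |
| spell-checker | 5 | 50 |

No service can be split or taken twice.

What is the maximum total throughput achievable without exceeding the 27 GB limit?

1926

Density check — rate-limiter 146.50, log-shipper 93.57, recommendation-engine 74.17, metrics-collector 67.55 are the best per GB.
Taking the top-ratio services first gives recommendation-engine + log-shipper + rate-limiter + spell-checker for 1888 (26 GB).
Dropping log-shipper and spell-checker frees 12 GB; slotting in metrics-collector (11 GB) lifts the total to 1926 at 25 GB.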